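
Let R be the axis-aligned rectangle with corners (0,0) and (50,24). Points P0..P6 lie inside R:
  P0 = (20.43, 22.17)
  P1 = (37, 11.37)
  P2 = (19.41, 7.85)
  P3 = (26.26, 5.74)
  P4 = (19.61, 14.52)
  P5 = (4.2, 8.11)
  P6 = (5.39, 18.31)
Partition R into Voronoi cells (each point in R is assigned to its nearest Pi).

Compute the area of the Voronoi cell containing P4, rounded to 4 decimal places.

1. box [0,50]×[0,24]: [(0, 0) (50, 0) (50, 24) (0, 24)]
2. ⊥bis P4·P0 via (20.02,18.345): [(0, 20.4909) (0, 0) (50, 0) (50, 15.1315)]  |A|=890.5598
3. ⊥bis P4·P1 via (28.305,12.945): [(29.1067, 17.371) (0, 20.4909) (0, 0) (25.9602, 0)]  |A|=523.6889
4. ⊥bis P4·P2 via (19.51,11.185): [(27.9404, 10.9322) (29.1067, 17.371) (0, 20.4909) (0, 11.77)]  |A|=217.3585
5. ⊥bis P4·P3 via (22.935,10.13): [(24.1444, 11.046) (28.5679, 14.3964) (29.1067, 17.371) (0, 20.4909) (0, 11.77)]  |A|=210.7479
6. ⊥bis P4·P5 via (11.905,11.315): [(11.8637, 11.4143) (24.1444, 11.046) (28.5679, 14.3964) (29.1067, 17.371) (8.4656, 19.5835)]  |A|=125.9796
7. ⊥bis P4·P6 via (12.5,16.415): [(11.4392, 12.4348) (11.8637, 11.4143) (24.1444, 11.046) (28.5679, 14.3964) (29.1067, 17.371) (13.209, 19.0751)]  |A|=109.7811
8. canonical 6-gon: [(11.4392, 12.4348) (11.8637, 11.4143) (24.1444, 11.046) (28.5679, 14.3964) (29.1067, 17.371) (13.209, 19.0751)]
9. shoelace: 109.7811

Area of P4's cell: 109.7811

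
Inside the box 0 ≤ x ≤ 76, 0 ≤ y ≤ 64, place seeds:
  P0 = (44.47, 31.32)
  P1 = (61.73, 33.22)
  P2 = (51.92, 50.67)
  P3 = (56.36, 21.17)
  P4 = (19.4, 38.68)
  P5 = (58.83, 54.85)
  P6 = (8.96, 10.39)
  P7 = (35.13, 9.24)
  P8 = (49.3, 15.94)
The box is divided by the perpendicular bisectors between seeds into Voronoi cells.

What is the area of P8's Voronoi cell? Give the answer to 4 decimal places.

1. box [0,76]×[0,64]: [(0, 0) (76, 0) (76, 64) (0, 64)]
2. ⊥bis P8·P0 via (46.885,23.63): [(0, 8.906) (0, 0) (76, 0) (76, 32.7734)]  |A|=1583.8185
3. ⊥bis P8·P1 via (55.515,24.58): [(53.8116, 25.8053) (0, 8.906) (0, 0) (76, 0) (76, 9.8446)]  |A|=1329.4418
4. ⊥bis P8·P2 via (50.61,33.305): [(53.8116, 25.8053) (0, 8.906) (0, 0) (76, 0) (76, 9.8446)]  |A|=1329.4418
5. ⊥bis P8·P3 via (52.83,18.555): [(48.658, 24.1868) (0, 8.906) (0, 0) (66.5754, 0)]  |A|=1021.7982
6. ⊥bis P8·P4 via (34.35,27.31): [(48.658, 24.1868) (26.7397, 17.3035) (13.5798, 0) (66.5754, 0)]  |A|=785.237
7. ⊥bis P8·P5 via (54.065,35.395): [(48.658, 24.1868) (26.7397, 17.3035) (13.5798, 0) (66.5754, 0)]  |A|=785.237
8. ⊥bis P8·P6 via (29.13,13.165): [(48.658, 24.1868) (28.4852, 17.8517) (30.9412, 0) (66.5754, 0)]  |A|=618.7768
9. ⊥bis P8·P7 via (42.215,12.59): [(48.658, 24.1868) (38.2737, 20.9257) (48.1679, 0) (66.5754, 0)]  |A|=347.3921
10. canonical 4-gon: [(48.658, 24.1868) (38.2737, 20.9257) (48.1679, 0) (66.5754, 0)]
11. shoelace: 347.3921

Area of P8's cell: 347.3921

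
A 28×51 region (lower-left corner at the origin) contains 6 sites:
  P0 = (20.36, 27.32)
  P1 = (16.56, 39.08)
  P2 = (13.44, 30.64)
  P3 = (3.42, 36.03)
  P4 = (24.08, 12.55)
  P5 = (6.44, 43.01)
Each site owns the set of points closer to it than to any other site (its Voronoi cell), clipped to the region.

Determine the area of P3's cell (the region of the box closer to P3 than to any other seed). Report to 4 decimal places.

Area of P3's cell: 125.4347

1. box [0,28]×[0,51]: [(0, 0) (28, 0) (28, 51) (0, 51)]
2. ⊥bis P3·P0 via (11.89,31.675): [(0, 8.5502) (21.8263, 51) (0, 51)]  |A|=463.2603
3. ⊥bis P3·P1 via (9.99,37.555): [(0, 8.5502) (11.5213, 30.9579) (6.8692, 51) (0, 51)]  |A|=313.3746
4. ⊥bis P3·P2 via (8.43,33.335): [(0, 17.6636) (10.204, 36.6329) (6.8692, 51) (0, 51)]  |A|=219.4278
5. ⊥bis P3·P4 via (13.75,24.29): [(0, 17.6636) (10.204, 36.6329) (6.8692, 51) (0, 51)]  |A|=219.4278
6. ⊥bis P3·P5 via (4.93,39.52): [(0, 41.653) (0, 17.6636) (10.204, 36.6329) (10.0479, 37.3057)]  |A|=125.4347
7. canonical 4-gon: [(0, 41.653) (0, 17.6636) (10.204, 36.6329) (10.0479, 37.3057)]
8. shoelace: 125.4347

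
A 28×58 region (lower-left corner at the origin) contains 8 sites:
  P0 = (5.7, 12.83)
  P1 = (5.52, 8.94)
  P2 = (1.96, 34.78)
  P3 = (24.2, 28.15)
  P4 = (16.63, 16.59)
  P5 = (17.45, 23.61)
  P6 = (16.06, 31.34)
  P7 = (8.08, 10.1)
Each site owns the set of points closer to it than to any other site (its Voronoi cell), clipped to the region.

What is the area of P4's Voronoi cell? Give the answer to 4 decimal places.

1. box [0,28]×[0,58]: [(0, 0) (28, 0) (28, 58) (0, 58)]
2. ⊥bis P4·P0 via (11.165,14.71): [(0, 47.1657) (16.2253, 0) (28, 0) (28, 58) (0, 58)]  |A|=1241.36
3. ⊥bis P4·P1 via (11.075,12.765): [(0, 47.1657) (12.592, 10.5619) (19.8646, 0) (28, 0) (28, 58) (0, 58)]  |A|=1222.1414
4. ⊥bis P4·P2 via (9.295,25.685): [(7.8034, 24.482) (12.592, 10.5619) (19.8646, 0) (28, 0) (28, 40.7703)]  |A|=536.6269
5. ⊥bis P4·P3 via (20.415,22.37): [(12.0096, 27.8743) (7.8034, 24.482) (12.592, 10.5619) (19.8646, 0) (28, 0) (28, 17.403)]  |A|=349.7999
6. ⊥bis P4·P5 via (17.04,20.1): [(25.3668, 19.1274) (8.9872, 21.0406) (12.592, 10.5619) (19.8646, 0) (28, 0) (28, 17.403)]  |A|=281.6973
7. ⊥bis P4·P6 via (16.345,23.965): [(25.3668, 19.1274) (8.9872, 21.0406) (12.592, 10.5619) (19.8646, 0) (28, 0) (28, 17.403)]  |A|=281.6973
8. ⊥bis P4·P7 via (12.355,13.345): [(25.3668, 19.1274) (8.9872, 21.0406) (11.0375, 15.0807) (22.4847, 0) (28, 0) (28, 17.403)]  |A|=253.718
9. canonical 6-gon: [(25.3668, 19.1274) (8.9872, 21.0406) (11.0375, 15.0807) (22.4847, 0) (28, 0) (28, 17.403)]
10. shoelace: 253.718

Area of P4's cell: 253.7180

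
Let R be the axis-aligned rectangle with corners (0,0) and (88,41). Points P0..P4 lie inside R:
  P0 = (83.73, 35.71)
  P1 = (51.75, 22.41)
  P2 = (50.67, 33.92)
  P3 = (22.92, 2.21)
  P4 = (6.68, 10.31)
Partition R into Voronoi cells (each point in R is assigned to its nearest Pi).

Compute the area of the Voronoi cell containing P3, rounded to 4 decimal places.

Area of P3's cell: 488.8290

1. box [0,88]×[0,41]: [(0, 0) (88, 0) (88, 41) (0, 41)]
2. ⊥bis P3·P0 via (53.325,18.96): [(0, 0) (63.77, 0) (41.1832, 41) (0, 41)]  |A|=2151.5414
3. ⊥bis P3·P1 via (37.335,12.31): [(0, 0) (45.9601, 0) (17.2331, 41) (0, 41)]  |A|=1295.4607
4. ⊥bis P3·P2 via (36.795,18.065): [(0, 0) (45.9601, 0) (27.7673, 25.9653) (10.5871, 41) (0, 41)]  |A|=1245.5007
5. ⊥bis P3·P4 via (14.8,6.26): [(11.6777, 0) (45.9601, 0) (27.7673, 25.9653) (25.5822, 27.8776)]  |A|=488.829
6. canonical 4-gon: [(11.6777, 0) (45.9601, 0) (27.7673, 25.9653) (25.5822, 27.8776)]
7. shoelace: 488.829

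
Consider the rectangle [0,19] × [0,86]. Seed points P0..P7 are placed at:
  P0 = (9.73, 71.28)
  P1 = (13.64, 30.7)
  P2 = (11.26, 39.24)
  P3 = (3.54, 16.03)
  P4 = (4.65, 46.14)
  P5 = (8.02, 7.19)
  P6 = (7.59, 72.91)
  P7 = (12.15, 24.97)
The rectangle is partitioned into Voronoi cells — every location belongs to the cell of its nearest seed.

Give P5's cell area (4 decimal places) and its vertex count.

1. box [0,19]×[0,86]: [(0, 0) (19, 0) (19, 86) (0, 86)]
2. ⊥bis P5·P0 via (8.875,39.235): [(0, 39.4718) (0, 0) (19, 0) (19, 38.9649)]  |A|=745.1482
3. ⊥bis P5·P1 via (10.83,18.945): [(0, 21.5339) (0, 0) (19, 0) (19, 16.992)]  |A|=365.9957
4. ⊥bis P5·P2 via (9.64,23.215): [(0, 21.5339) (0, 0) (19, 0) (19, 16.992)]  |A|=365.9957
5. ⊥bis P5·P3 via (5.78,11.61): [(17.2332, 17.4143) (0, 8.6808) (0, 0) (19, 0) (19, 16.992)]  |A|=255.2456
6. ⊥bis P5·P4 via (6.335,26.665): [(17.2332, 17.4143) (0, 8.6808) (0, 0) (19, 0) (19, 16.992)]  |A|=255.2456
7. ⊥bis P5·P6 via (7.805,40.05): [(17.2332, 17.4143) (0, 8.6808) (0, 0) (19, 0) (19, 16.992)]  |A|=255.2456
8. ⊥bis P5·P7 via (10.085,16.08): [(13.1812, 15.3608) (0, 8.6808) (0, 0) (19, 0) (19, 14.0092)]  |A|=243.8977
9. canonical 5-gon: [(13.1812, 15.3608) (0, 8.6808) (0, 0) (19, 0) (19, 14.0092)]
10. shoelace: 243.8977

Area of P5's cell: 243.8977 (5 vertices)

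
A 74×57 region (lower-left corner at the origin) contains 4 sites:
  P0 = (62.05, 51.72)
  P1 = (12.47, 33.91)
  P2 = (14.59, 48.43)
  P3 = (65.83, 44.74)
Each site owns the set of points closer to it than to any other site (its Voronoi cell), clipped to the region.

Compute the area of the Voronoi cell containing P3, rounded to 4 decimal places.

Area of P3's cell: 1386.7493

1. box [0,74]×[0,57]: [(0, 0) (74, 0) (74, 57) (0, 57)]
2. ⊥bis P3·P0 via (63.94,48.23): [(0, 13.6035) (0, 0) (74, 0) (74, 53.678)]  |A|=2489.413
3. ⊥bis P3·P1 via (39.15,39.325): [(39.9765, 35.2526) (47.1314, 0) (74, 0) (74, 53.678)]  |A|=1386.7493
4. ⊥bis P3·P2 via (40.21,46.585): [(39.9765, 35.2526) (47.1314, 0) (74, 0) (74, 53.678)]  |A|=1386.7493
5. canonical 4-gon: [(39.9765, 35.2526) (47.1314, 0) (74, 0) (74, 53.678)]
6. shoelace: 1386.7493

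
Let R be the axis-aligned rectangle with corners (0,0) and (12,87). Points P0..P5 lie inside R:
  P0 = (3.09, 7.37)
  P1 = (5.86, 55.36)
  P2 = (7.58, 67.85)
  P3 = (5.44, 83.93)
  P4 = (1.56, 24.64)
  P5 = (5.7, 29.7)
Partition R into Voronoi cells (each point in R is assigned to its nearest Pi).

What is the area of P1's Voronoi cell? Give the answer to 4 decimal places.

1. box [0,12]×[0,87]: [(0, 0) (12, 0) (12, 87) (0, 87)]
2. ⊥bis P1·P0 via (4.475,31.365): [(0, 31.6233) (12, 30.9307) (12, 87) (0, 87)]  |A|=668.6763
3. ⊥bis P1·P2 via (6.72,61.605): [(0, 62.5304) (0, 31.6233) (12, 30.9307) (12, 60.8779)]  |A|=365.1261
4. ⊥bis P1·P3 via (5.65,69.645): [(0, 62.5304) (0, 31.6233) (12, 30.9307) (12, 60.8779)]  |A|=365.1261
5. ⊥bis P1·P4 via (3.71,40): [(0, 62.5304) (0, 40.5193) (12, 38.8396) (12, 60.8779)]  |A|=264.2963
6. ⊥bis P1·P5 via (5.78,42.53): [(0, 62.5304) (0, 42.566) (12, 42.4912) (12, 60.8779)]  |A|=230.1063
7. canonical 4-gon: [(0, 62.5304) (0, 42.566) (12, 42.4912) (12, 60.8779)]
8. shoelace: 230.1063

Area of P1's cell: 230.1063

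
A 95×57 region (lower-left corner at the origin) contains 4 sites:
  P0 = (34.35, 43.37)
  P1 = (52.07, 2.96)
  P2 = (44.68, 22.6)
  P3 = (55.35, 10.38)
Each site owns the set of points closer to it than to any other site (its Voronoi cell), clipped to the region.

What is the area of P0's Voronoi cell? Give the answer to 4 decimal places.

1. box [0,95]×[0,57]: [(0, 0) (95, 0) (95, 57) (0, 57)]
2. ⊥bis P0·P1 via (43.21,23.165): [(0, 4.2172) (95, 45.8752) (95, 57) (0, 57)]  |A|=3035.6122
3. ⊥bis P0·P2 via (39.515,32.985): [(0, 13.3321) (87.8007, 57) (0, 57)]  |A|=1917.035
4. ⊥bis P0·P3 via (44.85,26.875): [(0, 13.3321) (87.8007, 57) (0, 57)]  |A|=1917.035
5. canonical 3-gon: [(0, 13.3321) (87.8007, 57) (0, 57)]
6. shoelace: 1917.035

Area of P0's cell: 1917.0350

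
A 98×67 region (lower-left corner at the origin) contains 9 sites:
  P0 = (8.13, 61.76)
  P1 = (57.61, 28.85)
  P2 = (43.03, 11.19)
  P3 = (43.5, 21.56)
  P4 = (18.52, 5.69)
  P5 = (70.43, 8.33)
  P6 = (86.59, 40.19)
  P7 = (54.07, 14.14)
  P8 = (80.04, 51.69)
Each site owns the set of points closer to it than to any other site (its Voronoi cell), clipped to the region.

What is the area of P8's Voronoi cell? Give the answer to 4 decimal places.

Area of P8's cell: 967.8074

1. box [0,98]×[0,67]: [(0, 0) (98, 0) (98, 67) (0, 67)]
2. ⊥bis P8·P0 via (44.085,56.725): [(36.1414, 0) (98, 0) (98, 67) (45.5239, 67)]  |A|=3830.2118
3. ⊥bis P8·P1 via (68.825,40.27): [(45.0503, 63.618) (98, 11.6187) (98, 67) (45.5239, 67)]  |A|=1554.9504
4. ⊥bis P8·P2 via (61.535,31.44): [(45.0503, 63.618) (98, 11.6187) (98, 67) (45.5239, 67)]  |A|=1554.9504
5. ⊥bis P8·P3 via (61.77,36.625): [(45.0503, 63.618) (98, 11.6187) (98, 67) (45.5239, 67)]  |A|=1554.9504
6. ⊥bis P8·P4 via (49.28,28.69): [(45.0503, 63.618) (98, 11.6187) (98, 67) (45.5239, 67)]  |A|=1554.9504
7. ⊥bis P8·P5 via (75.235,30.01): [(45.0503, 63.618) (80.4493, 28.8543) (98, 24.9645) (98, 67) (45.5239, 67)]  |A|=1437.8365
8. ⊥bis P8·P6 via (83.315,45.94): [(45.0503, 63.618) (70.4897, 38.6352) (98, 54.3041) (98, 67) (45.5239, 67)]  |A|=967.8074
9. ⊥bis P8·P7 via (67.055,32.915): [(45.0503, 63.618) (70.4897, 38.6352) (98, 54.3041) (98, 67) (45.5239, 67)]  |A|=967.8074
10. canonical 5-gon: [(45.0503, 63.618) (70.4897, 38.6352) (98, 54.3041) (98, 67) (45.5239, 67)]
11. shoelace: 967.8074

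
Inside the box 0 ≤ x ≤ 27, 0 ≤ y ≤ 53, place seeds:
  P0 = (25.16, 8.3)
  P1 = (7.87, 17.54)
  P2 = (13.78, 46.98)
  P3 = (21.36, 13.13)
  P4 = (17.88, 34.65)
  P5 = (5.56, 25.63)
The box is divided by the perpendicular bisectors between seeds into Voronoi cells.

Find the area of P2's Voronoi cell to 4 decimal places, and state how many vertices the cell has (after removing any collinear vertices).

1. box [0,27]×[0,53]: [(0, 0) (27, 0) (27, 53) (0, 53)]
2. ⊥bis P2·P0 via (19.47,27.64): [(0, 21.9118) (27, 29.8554) (27, 53) (0, 53)]  |A|=732.1435
3. ⊥bis P2·P1 via (10.825,32.26): [(0, 34.4331) (25.2979, 29.3546) (27, 29.8554) (27, 53) (0, 53)]  |A|=573.762
4. ⊥bis P2·P3 via (17.57,30.055): [(0, 34.4331) (19.5738, 30.5037) (27, 32.1667) (27, 53) (0, 53)]  |A|=562.7688
5. ⊥bis P2·P4 via (15.83,40.815): [(0, 35.5512) (27, 44.5293) (27, 53) (0, 53)]  |A|=349.914
6. ⊥bis P2·P5 via (9.67,36.305): [(0, 40.0281) (6.2393, 37.6259) (27, 44.5293) (27, 53) (0, 53)]  |A|=335.9477
7. canonical 5-gon: [(0, 40.0281) (6.2393, 37.6259) (27, 44.5293) (27, 53) (0, 53)]
8. shoelace: 335.9477

Area of P2's cell: 335.9477 (5 vertices)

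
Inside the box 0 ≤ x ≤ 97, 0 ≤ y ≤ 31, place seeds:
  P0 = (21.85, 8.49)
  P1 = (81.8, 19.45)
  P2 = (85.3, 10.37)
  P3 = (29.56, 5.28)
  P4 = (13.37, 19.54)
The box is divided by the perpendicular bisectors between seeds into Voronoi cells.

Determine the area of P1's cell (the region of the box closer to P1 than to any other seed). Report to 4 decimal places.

Area of P1's cell: 818.5202

1. box [0,97]×[0,31]: [(0, 0) (97, 0) (97, 31) (0, 31)]
2. ⊥bis P1·P0 via (51.825,13.97): [(54.379, 0) (97, 0) (97, 31) (48.7116, 31)]  |A|=1409.0961
3. ⊥bis P1·P2 via (83.55,14.91): [(53.7529, 3.4244) (97, 20.0945) (97, 31) (48.7116, 31)]  |A|=901.6081
4. ⊥bis P1·P3 via (55.68,12.365): [(57.6932, 4.9432) (97, 20.0945) (97, 31) (50.6253, 31)]  |A|=818.5202
5. ⊥bis P1·P4 via (47.585,19.495): [(57.6932, 4.9432) (97, 20.0945) (97, 31) (50.6253, 31)]  |A|=818.5202
6. canonical 4-gon: [(57.6932, 4.9432) (97, 20.0945) (97, 31) (50.6253, 31)]
7. shoelace: 818.5202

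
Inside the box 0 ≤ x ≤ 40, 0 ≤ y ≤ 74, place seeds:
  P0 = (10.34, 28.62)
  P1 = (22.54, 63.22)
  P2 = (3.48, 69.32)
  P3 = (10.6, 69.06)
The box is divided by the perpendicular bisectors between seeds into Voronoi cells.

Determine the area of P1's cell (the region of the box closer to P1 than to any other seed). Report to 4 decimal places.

Area of P1's cell: 826.3288

1. box [0,40]×[0,74]: [(0, 0) (40, 0) (40, 74) (0, 74)]
2. ⊥bis P1·P0 via (16.44,45.92): [(0, 51.7168) (40, 37.6127) (40, 74) (0, 74)]  |A|=1173.4104
3. ⊥bis P1·P2 via (13.01,66.27): [(7.5054, 49.0704) (40, 37.6127) (40, 74) (15.4839, 74)]  |A|=896.7838
4. ⊥bis P1·P3 via (16.57,66.14): [(8.1158, 48.8551) (40, 37.6127) (40, 74) (20.4144, 74)]  |A|=826.3288
5. canonical 4-gon: [(8.1158, 48.8551) (40, 37.6127) (40, 74) (20.4144, 74)]
6. shoelace: 826.3288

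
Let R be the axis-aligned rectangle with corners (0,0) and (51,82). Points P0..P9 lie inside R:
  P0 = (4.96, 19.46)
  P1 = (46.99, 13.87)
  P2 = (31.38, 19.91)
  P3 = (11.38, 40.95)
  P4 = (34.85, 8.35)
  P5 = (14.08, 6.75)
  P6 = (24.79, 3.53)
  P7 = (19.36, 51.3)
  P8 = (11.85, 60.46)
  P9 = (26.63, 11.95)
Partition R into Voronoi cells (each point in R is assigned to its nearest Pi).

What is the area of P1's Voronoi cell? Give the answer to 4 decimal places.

Area of P1's cell: 328.9306

1. box [0,51]×[0,82]: [(0, 0) (51, 0) (51, 82) (0, 82)]
2. ⊥bis P1·P0 via (25.975,16.665): [(23.7586, 0) (51, 0) (51, 82) (34.6646, 82)]  |A|=1786.652
3. ⊥bis P1·P2 via (39.185,16.89): [(32.6497, 0) (51, 0) (51, 47.4251)]  |A|=435.132
4. ⊥bis P1·P3 via (29.185,27.41): [(32.6497, 0) (51, 0) (51, 47.4251)]  |A|=435.132
5. ⊥bis P1·P4 via (40.92,11.11): [(38.7744, 15.8288) (45.9717, 0) (51, 0) (51, 47.4251)]  |A|=329.6969
6. ⊥bis P1·P5 via (30.535,10.31): [(38.7744, 15.8288) (45.9717, 0) (51, 0) (51, 47.4251)]  |A|=329.6969
7. ⊥bis P1·P6 via (35.89,8.7): [(38.7744, 15.8288) (45.9717, 0) (51, 0) (51, 47.4251)]  |A|=329.6969
8. ⊥bis P1·P7 via (33.175,32.585): [(50.0889, 45.0705) (38.7744, 15.8288) (45.9717, 0) (51, 0) (51, 45.743)]  |A|=328.9306
9. ⊥bis P1·P8 via (29.42,37.165): [(50.0889, 45.0705) (38.7744, 15.8288) (45.9717, 0) (51, 0) (51, 45.743)]  |A|=328.9306
10. ⊥bis P1·P9 via (36.81,12.91): [(50.0889, 45.0705) (38.7744, 15.8288) (45.9717, 0) (51, 0) (51, 45.743)]  |A|=328.9306
11. canonical 5-gon: [(50.0889, 45.0705) (38.7744, 15.8288) (45.9717, 0) (51, 0) (51, 45.743)]
12. shoelace: 328.9306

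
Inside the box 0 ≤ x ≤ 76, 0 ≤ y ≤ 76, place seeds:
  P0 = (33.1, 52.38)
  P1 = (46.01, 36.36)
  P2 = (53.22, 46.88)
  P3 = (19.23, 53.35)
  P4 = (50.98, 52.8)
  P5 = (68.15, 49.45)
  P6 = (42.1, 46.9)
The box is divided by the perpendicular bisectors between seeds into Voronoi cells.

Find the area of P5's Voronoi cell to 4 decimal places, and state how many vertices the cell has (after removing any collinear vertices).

Area of P5's cell: 750.6676 (5 vertices)

1. box [0,76]×[0,76]: [(0, 0) (76, 0) (76, 76) (0, 76)]
2. ⊥bis P5·P0 via (50.625,50.915): [(46.3688, 0) (76, 0) (76, 76) (52.722, 76)]  |A|=2010.5517
3. ⊥bis P5·P1 via (57.08,42.905): [(50.838, 53.4626) (76, 10.9043) (76, 76) (52.722, 76)]  |A|=1081.2831
4. ⊥bis P5·P2 via (60.685,48.165): [(63.443, 32.1428) (76, 10.9043) (76, 76) (55.8936, 76)]  |A|=849.6085
5. ⊥bis P5·P3 via (43.69,51.4): [(63.443, 32.1428) (76, 10.9043) (76, 76) (55.8936, 76)]  |A|=849.6085
6. ⊥bis P5·P4 via (59.565,51.125): [(59.8893, 52.7873) (63.443, 32.1428) (76, 10.9043) (76, 76) (64.4183, 76)]  |A|=750.6676
7. ⊥bis P5·P6 via (55.125,48.175): [(59.8893, 52.7873) (63.443, 32.1428) (76, 10.9043) (76, 76) (64.4183, 76)]  |A|=750.6676
8. canonical 5-gon: [(59.8893, 52.7873) (63.443, 32.1428) (76, 10.9043) (76, 76) (64.4183, 76)]
9. shoelace: 750.6676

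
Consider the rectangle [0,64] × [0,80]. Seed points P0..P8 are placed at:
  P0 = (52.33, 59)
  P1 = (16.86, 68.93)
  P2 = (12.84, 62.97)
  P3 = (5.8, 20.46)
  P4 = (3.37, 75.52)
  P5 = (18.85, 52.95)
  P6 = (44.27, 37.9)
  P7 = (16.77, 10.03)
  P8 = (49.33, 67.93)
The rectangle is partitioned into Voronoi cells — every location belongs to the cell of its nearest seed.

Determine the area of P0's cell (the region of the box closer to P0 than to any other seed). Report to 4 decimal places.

1. box [0,64]×[0,80]: [(0, 0) (64, 0) (64, 80) (0, 80)]
2. ⊥bis P0·P1 via (34.595,63.965): [(16.6877, 0) (64, 0) (64, 80) (39.0841, 80)]  |A|=2889.1295
3. ⊥bis P0·P2 via (32.585,60.985): [(31.9262, 54.4321) (26.4541, 0) (64, 0) (64, 80) (39.0841, 80)]  |A|=2623.3269
4. ⊥bis P0·P3 via (29.065,39.73): [(31.9262, 54.4321) (30.2985, 38.2408) (61.9727, 0) (64, 0) (64, 80) (39.0841, 80)]  |A|=1944.1971
5. ⊥bis P0·P4 via (27.85,67.26): [(31.9262, 54.4321) (30.2985, 38.2408) (61.9727, 0) (64, 0) (64, 80) (39.0841, 80)]  |A|=1944.1971
6. ⊥bis P0·P5 via (35.59,55.975): [(34.3222, 62.9907) (41.1655, 25.1209) (61.9727, 0) (64, 0) (64, 80) (39.0841, 80)]  |A|=1770.8911
7. ⊥bis P0·P6 via (48.3,48.45): [(34.3222, 62.9907) (36.1082, 53.1071) (64, 42.4527) (64, 80) (39.0841, 80)]  |A|=897.3811
8. ⊥bis P0·P7 via (34.55,34.515): [(34.3222, 62.9907) (36.1082, 53.1071) (64, 42.4527) (64, 80) (39.0841, 80)]  |A|=897.3811
9. ⊥bis P0·P8 via (50.83,63.465): [(35.1862, 58.2095) (36.1082, 53.1071) (64, 42.4527) (64, 67.8894)]  |A|=432.7088
10. canonical 4-gon: [(35.1862, 58.2095) (36.1082, 53.1071) (64, 42.4527) (64, 67.8894)]
11. shoelace: 432.7088

Area of P0's cell: 432.7088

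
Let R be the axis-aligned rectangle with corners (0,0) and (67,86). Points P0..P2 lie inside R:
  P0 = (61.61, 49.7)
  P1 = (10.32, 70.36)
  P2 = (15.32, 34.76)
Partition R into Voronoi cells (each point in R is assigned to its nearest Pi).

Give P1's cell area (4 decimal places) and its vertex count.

1. box [0,67]×[0,86]: [(0, 0) (67, 0) (67, 86) (0, 86)]
2. ⊥bis P1·P0 via (35.965,60.03): [(0, 0) (11.7845, 0) (46.4259, 86) (0, 86)]  |A|=2503.0461
3. ⊥bis P1·P2 via (12.82,52.56): [(0, 50.7594) (34.1635, 55.5577) (46.4259, 86) (0, 86)]  |A|=1308.6269
4. canonical 4-gon: [(0, 50.7594) (34.1635, 55.5577) (46.4259, 86) (0, 86)]
5. shoelace: 1308.6269

Area of P1's cell: 1308.6269 (4 vertices)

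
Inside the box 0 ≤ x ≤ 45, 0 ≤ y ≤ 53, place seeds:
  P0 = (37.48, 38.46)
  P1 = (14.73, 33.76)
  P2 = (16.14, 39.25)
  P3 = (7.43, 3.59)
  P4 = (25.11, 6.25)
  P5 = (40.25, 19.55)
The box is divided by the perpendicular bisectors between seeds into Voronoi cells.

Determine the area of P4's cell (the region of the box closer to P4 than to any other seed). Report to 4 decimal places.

1. box [0,45]×[0,53]: [(0, 0) (45, 0) (45, 53) (0, 53)]
2. ⊥bis P4·P0 via (31.295,22.355): [(0, 34.3736) (0, 0) (45, 0) (45, 17.0917)]  |A|=1157.9693
3. ⊥bis P4·P1 via (19.92,20.005): [(28.7443, 23.3346) (0, 12.4888) (0, 0) (45, 0) (45, 17.0917)]  |A|=843.438
4. ⊥bis P4·P2 via (20.625,22.75): [(28.7443, 23.3346) (0, 12.4888) (0, 0) (45, 0) (45, 17.0917)]  |A|=843.438
5. ⊥bis P4·P3 via (16.27,4.92): [(28.7443, 23.3346) (14.3184, 17.8914) (17.0102, 0) (45, 0) (45, 17.0917)]  |A|=601.8592
6. ⊥bis P4·P5 via (32.68,12.9): [(24.8157, 21.8522) (14.3184, 17.8914) (17.0102, 0) (44.0122, 0)]  |A|=394.2642
7. canonical 4-gon: [(24.8157, 21.8522) (14.3184, 17.8914) (17.0102, 0) (44.0122, 0)]
8. shoelace: 394.2642

Area of P4's cell: 394.2642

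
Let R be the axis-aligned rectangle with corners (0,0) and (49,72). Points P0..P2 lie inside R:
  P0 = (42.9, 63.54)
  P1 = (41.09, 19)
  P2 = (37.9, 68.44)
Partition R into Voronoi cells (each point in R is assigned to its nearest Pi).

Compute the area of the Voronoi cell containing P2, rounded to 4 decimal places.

Area of P2's cell: 952.4454

1. box [0,49]×[0,72]: [(0, 0) (49, 0) (49, 72) (0, 72)]
2. ⊥bis P2·P0 via (40.4,65.99): [(0, 24.7655) (46.2898, 72) (0, 72)]  |A|=1093.2375
3. ⊥bis P2·P1 via (39.495,43.72): [(0, 41.1717) (17.1633, 42.2791) (46.2898, 72) (0, 72)]  |A|=952.4454
4. canonical 4-gon: [(0, 41.1717) (17.1633, 42.2791) (46.2898, 72) (0, 72)]
5. shoelace: 952.4454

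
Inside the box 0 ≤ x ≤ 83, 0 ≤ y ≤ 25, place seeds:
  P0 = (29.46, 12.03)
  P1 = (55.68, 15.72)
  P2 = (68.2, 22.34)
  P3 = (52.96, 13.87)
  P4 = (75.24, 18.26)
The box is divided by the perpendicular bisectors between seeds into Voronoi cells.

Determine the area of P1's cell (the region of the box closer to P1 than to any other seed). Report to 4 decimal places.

1. box [0,83]×[0,25]: [(0, 0) (83, 0) (83, 25) (0, 25)]
2. ⊥bis P1·P0 via (42.57,13.875): [(44.5227, 0) (83, 0) (83, 25) (41.0044, 25)]  |A|=1005.9123
3. ⊥bis P1·P2 via (61.94,19.03): [(44.5227, 0) (72.0022, 0) (58.7833, 25) (41.0044, 25)]  |A|=565.7314
4. ⊥bis P1·P3 via (54.32,14.795): [(64.3828, 0) (72.0022, 0) (58.7833, 25) (47.3791, 25)]  |A|=237.7957
5. ⊥bis P1·P4 via (65.46,16.99): [(64.3828, 0) (67.6663, 0) (66.2548, 10.8698) (58.7833, 25) (47.3791, 25)]  |A|=214.2304
6. canonical 5-gon: [(64.3828, 0) (67.6663, 0) (66.2548, 10.8698) (58.7833, 25) (47.3791, 25)]
7. shoelace: 214.2304

Area of P1's cell: 214.2304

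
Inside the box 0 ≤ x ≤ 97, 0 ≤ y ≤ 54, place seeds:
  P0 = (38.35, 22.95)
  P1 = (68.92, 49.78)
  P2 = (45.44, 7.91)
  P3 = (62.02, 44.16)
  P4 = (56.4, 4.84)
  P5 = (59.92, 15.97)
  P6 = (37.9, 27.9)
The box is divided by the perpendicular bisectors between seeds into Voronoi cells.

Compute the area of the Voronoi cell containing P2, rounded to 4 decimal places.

1. box [0,97]×[0,54]: [(0, 0) (97, 0) (97, 54) (0, 54)]
2. ⊥bis P2·P0 via (41.895,15.43): [(9.1634, 0) (97, 0) (97, 41.407)]  |A|=1818.5266
3. ⊥bis P2·P1 via (57.18,28.845): [(63.1958, 25.4714) (9.1634, 0) (97, 0) (97, 6.5146)]  |A|=1228.7721
4. ⊥bis P2·P3 via (53.73,26.035): [(59.1412, 23.56) (9.1634, 0) (97, 0) (97, 6.2442)]  |A|=1152.9155
5. ⊥bis P2·P4 via (50.92,6.375): [(55.2153, 21.7093) (9.1634, 0) (49.1343, 0)]  |A|=433.8706
6. ⊥bis P2·P5 via (52.68,11.94): [(52.5462, 12.1804) (48.8994, 18.7319) (9.1634, 0) (49.1343, 0)]  |A|=407.7525
7. ⊥bis P2·P6 via (41.67,17.905): [(52.5462, 12.1804) (48.8994, 18.7319) (9.1634, 0) (49.1343, 0)]  |A|=407.7525
8. canonical 4-gon: [(52.5462, 12.1804) (48.8994, 18.7319) (9.1634, 0) (49.1343, 0)]
9. shoelace: 407.7525

Area of P2's cell: 407.7525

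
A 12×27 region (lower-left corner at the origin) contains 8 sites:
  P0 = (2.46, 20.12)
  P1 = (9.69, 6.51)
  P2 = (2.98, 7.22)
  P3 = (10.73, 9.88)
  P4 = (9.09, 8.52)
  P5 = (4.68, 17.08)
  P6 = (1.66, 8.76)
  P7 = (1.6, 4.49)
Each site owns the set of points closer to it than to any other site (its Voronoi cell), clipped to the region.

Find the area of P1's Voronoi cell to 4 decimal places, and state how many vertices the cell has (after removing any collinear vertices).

1. box [0,12]×[0,27]: [(0, 0) (12, 0) (12, 27) (0, 27)]
2. ⊥bis P1·P0 via (6.075,13.315): [(0, 10.0878) (0, 0) (12, 0) (12, 16.4625)]  |A|=159.3019
3. ⊥bis P1·P2 via (6.335,6.865): [(7.0736, 13.8455) (5.6086, 0) (12, 0) (12, 16.4625)]  |A|=84.7964
4. ⊥bis P1·P3 via (10.21,8.195): [(6.5938, 9.311) (5.6086, 0) (12, 0) (12, 7.6426)]  |A|=50.4137
5. ⊥bis P1·P4 via (9.39,7.515): [(10.9269, 7.9738) (6.3064, 6.5945) (5.6086, 0) (12, 0) (12, 7.6426)]  |A|=44.3363
6. ⊥bis P1·P5 via (7.185,11.795): [(10.9269, 7.9738) (6.3064, 6.5945) (5.6086, 0) (12, 0) (12, 7.6426)]  |A|=44.3363
7. ⊥bis P1·P6 via (5.675,7.635): [(10.9269, 7.9738) (6.3064, 6.5945) (5.6086, 0) (12, 0) (12, 7.6426)]  |A|=44.3363
8. ⊥bis P1·P7 via (5.645,5.5): [(10.9269, 7.9738) (6.3064, 6.5945) (6.0282, 3.9654) (7.0183, 0) (12, 0) (12, 7.6426)]  |A|=41.5413
9. canonical 6-gon: [(10.9269, 7.9738) (6.3064, 6.5945) (6.0282, 3.9654) (7.0183, 0) (12, 0) (12, 7.6426)]
10. shoelace: 41.5413

Area of P1's cell: 41.5413 (6 vertices)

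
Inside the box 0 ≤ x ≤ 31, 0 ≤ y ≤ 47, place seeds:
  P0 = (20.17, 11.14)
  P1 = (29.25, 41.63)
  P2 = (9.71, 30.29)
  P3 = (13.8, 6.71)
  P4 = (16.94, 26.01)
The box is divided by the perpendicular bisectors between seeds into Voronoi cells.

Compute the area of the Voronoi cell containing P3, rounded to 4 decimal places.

Area of P3's cell: 295.8440

1. box [0,31]×[0,47]: [(0, 0) (31, 0) (31, 47) (0, 47)]
2. ⊥bis P3·P0 via (16.985,8.925): [(0, 33.3481) (0, 0) (23.1919, 0)]  |A|=386.7027
3. ⊥bis P3·P1 via (21.525,24.17): [(0, 33.3481) (0, 0) (23.1919, 0)]  |A|=386.7027
4. ⊥bis P3·P2 via (11.755,18.5): [(10.4799, 18.2788) (0, 16.4611) (0, 0) (23.1919, 0)]  |A|=298.2153
5. ⊥bis P3·P4 via (15.37,16.36): [(11.3607, 17.0123) (7.1384, 17.6992) (0, 16.4611) (0, 0) (23.1919, 0)]  |A|=295.844
6. canonical 5-gon: [(11.3607, 17.0123) (7.1384, 17.6992) (0, 16.4611) (0, 0) (23.1919, 0)]
7. shoelace: 295.844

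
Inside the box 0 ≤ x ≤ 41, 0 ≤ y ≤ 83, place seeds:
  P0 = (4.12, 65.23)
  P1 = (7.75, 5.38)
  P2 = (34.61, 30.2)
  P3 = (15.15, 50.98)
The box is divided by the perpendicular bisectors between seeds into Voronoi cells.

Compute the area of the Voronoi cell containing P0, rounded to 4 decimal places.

Area of P0's cell: 675.8895

1. box [0,41]×[0,83]: [(0, 0) (41, 0) (41, 83) (0, 83)]
2. ⊥bis P0·P1 via (5.935,35.305): [(0, 34.945) (41, 37.4317) (41, 83) (0, 83)]  |A|=1919.276
3. ⊥bis P0·P2 via (19.365,47.715): [(0, 34.945) (5.0451, 35.251) (41, 66.546) (41, 83) (0, 83)]  |A|=1395.8757
4. ⊥bis P0·P3 via (9.635,58.105): [(0, 50.6472) (41, 82.3826) (41, 83) (0, 83)]  |A|=675.8895
5. canonical 4-gon: [(0, 50.6472) (41, 82.3826) (41, 83) (0, 83)]
6. shoelace: 675.8895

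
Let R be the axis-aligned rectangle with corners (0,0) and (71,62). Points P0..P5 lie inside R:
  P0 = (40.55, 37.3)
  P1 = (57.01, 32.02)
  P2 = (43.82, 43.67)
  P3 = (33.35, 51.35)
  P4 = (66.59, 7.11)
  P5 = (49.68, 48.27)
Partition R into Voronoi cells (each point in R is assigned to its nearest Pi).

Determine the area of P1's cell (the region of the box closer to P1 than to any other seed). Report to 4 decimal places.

Area of P1's cell: 609.4832

1. box [0,71]×[0,62]: [(0, 0) (71, 0) (71, 62) (0, 62)]
2. ⊥bis P1·P0 via (48.78,34.66): [(37.6618, 0) (71, 0) (71, 62) (57.5501, 62)]  |A|=1450.4309
3. ⊥bis P1·P2 via (50.415,37.845): [(49.4519, 36.7546) (37.6618, 0) (71, 0) (71, 61.1511)]  |A|=1271.5102
4. ⊥bis P1·P3 via (45.18,41.685): [(49.4519, 36.7546) (37.6618, 0) (71, 0) (71, 61.1511)]  |A|=1271.5102
5. ⊥bis P1·P4 via (61.8,19.565): [(49.4519, 36.7546) (41.4242, 11.7288) (71, 23.1032) (71, 61.1511)]  |A|=734.3546
6. ⊥bis P1·P5 via (53.345,40.145): [(51.8514, 39.4713) (49.4519, 36.7546) (41.4242, 11.7288) (71, 23.1032) (71, 48.1088)]  |A|=609.4832
7. canonical 5-gon: [(51.8514, 39.4713) (49.4519, 36.7546) (41.4242, 11.7288) (71, 23.1032) (71, 48.1088)]
8. shoelace: 609.4832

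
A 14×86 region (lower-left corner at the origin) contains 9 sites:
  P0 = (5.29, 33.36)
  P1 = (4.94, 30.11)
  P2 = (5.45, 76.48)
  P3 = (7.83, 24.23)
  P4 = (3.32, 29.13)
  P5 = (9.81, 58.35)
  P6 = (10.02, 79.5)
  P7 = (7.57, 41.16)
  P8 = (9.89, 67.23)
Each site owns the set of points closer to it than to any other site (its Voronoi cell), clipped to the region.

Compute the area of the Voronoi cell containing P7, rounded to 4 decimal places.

1. box [0,14]×[0,86]: [(0, 0) (14, 0) (14, 86) (0, 86)]
2. ⊥bis P7·P0 via (6.43,37.26): [(0, 39.1395) (14, 35.0472) (14, 86) (0, 86)]  |A|=684.6926
3. ⊥bis P7·P1 via (6.255,35.635): [(0, 39.1395) (14, 35.0472) (14, 86) (0, 86)]  |A|=684.6926
4. ⊥bis P7·P2 via (6.51,58.82): [(0, 58.4293) (0, 39.1395) (14, 35.0472) (14, 59.2696)]  |A|=304.5844
5. ⊥bis P7·P3 via (7.7,32.695): [(0, 58.4293) (0, 39.1395) (14, 35.0472) (14, 59.2696)]  |A|=304.5844
6. ⊥bis P7·P4 via (5.445,35.145): [(0, 58.4293) (0, 39.1395) (14, 35.0472) (14, 59.2696)]  |A|=304.5844
7. ⊥bis P7·P5 via (8.69,49.755): [(0, 50.8874) (0, 39.1395) (14, 35.0472) (14, 49.0631)]  |A|=180.3457
8. ⊥bis P7·P6 via (8.795,60.33): [(0, 50.8874) (0, 39.1395) (14, 35.0472) (14, 49.0631)]  |A|=180.3457
9. ⊥bis P7·P8 via (8.73,54.195): [(0, 50.8874) (0, 39.1395) (14, 35.0472) (14, 49.0631)]  |A|=180.3457
10. canonical 4-gon: [(0, 50.8874) (0, 39.1395) (14, 35.0472) (14, 49.0631)]
11. shoelace: 180.3457

Area of P7's cell: 180.3457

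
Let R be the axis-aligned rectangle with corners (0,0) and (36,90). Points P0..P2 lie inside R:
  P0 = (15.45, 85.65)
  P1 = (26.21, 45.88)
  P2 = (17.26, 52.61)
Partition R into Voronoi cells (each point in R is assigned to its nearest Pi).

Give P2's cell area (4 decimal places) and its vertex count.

Area of P2's cell: 897.9180 (4 vertices)

1. box [0,36]×[0,90]: [(0, 0) (36, 0) (36, 90) (0, 90)]
2. ⊥bis P2·P0 via (16.355,69.13): [(0, 68.234) (0, 0) (36, 0) (36, 70.2062)]  |A|=2491.9242
3. ⊥bis P2·P1 via (21.735,49.245): [(0, 68.234) (0, 20.3404) (36, 68.2155) (36, 70.2062)]  |A|=897.918
4. canonical 4-gon: [(0, 68.234) (0, 20.3404) (36, 68.2155) (36, 70.2062)]
5. shoelace: 897.918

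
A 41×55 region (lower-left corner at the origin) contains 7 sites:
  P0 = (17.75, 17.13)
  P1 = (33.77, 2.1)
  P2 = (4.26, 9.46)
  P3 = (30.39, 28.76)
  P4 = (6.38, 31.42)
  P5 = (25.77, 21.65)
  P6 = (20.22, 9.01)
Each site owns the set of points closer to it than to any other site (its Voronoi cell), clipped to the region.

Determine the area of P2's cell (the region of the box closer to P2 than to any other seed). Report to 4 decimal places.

Area of P2's cell: 225.5844

1. box [0,41]×[0,55]: [(0, 0) (41, 0) (41, 55) (0, 55)]
2. ⊥bis P2·P0 via (11.005,13.295): [(0, 32.6506) (0, 0) (18.5641, 0)]  |A|=303.065
3. ⊥bis P2·P1 via (19.015,5.78): [(17.8755, 1.2112) (0, 32.6506) (0, 0) (17.5734, 0)]  |A|=302.465
4. ⊥bis P2·P3 via (17.325,19.11): [(17.8755, 1.2112) (0, 32.6506) (0, 0) (17.5734, 0)]  |A|=302.465
5. ⊥bis P2·P4 via (5.32,20.44): [(17.8755, 1.2112) (7.0368, 20.2743) (0, 20.9536) (0, 0) (17.5734, 0)]  |A|=261.3102
6. ⊥bis P2·P5 via (15.015,15.555): [(17.8755, 1.2112) (7.0368, 20.2743) (0, 20.9536) (0, 0) (17.5734, 0)]  |A|=261.3102
7. ⊥bis P2·P6 via (12.24,9.235): [(12.2907, 11.0337) (7.0368, 20.2743) (0, 20.9536) (0, 0) (11.9796, 0)]  |A|=225.5844
8. canonical 5-gon: [(12.2907, 11.0337) (7.0368, 20.2743) (0, 20.9536) (0, 0) (11.9796, 0)]
9. shoelace: 225.5844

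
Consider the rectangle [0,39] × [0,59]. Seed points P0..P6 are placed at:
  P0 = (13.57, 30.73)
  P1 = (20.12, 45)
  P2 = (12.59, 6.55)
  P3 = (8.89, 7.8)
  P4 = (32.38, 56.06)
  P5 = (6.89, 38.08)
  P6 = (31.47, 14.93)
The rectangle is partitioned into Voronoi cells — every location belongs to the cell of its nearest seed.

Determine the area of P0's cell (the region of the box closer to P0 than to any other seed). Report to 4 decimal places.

Area of P0's cell: 357.7627

1. box [0,39]×[0,59]: [(0, 0) (39, 0) (39, 59) (0, 59)]
2. ⊥bis P0·P1 via (16.845,37.865): [(0, 45.5969) (0, 0) (39, 0) (39, 27.6957)]  |A|=1429.2073
3. ⊥bis P0·P2 via (13.08,18.64): [(0, 45.5969) (0, 19.1701) (39, 17.5895) (39, 27.6957)]  |A|=712.3951
4. ⊥bis P0·P3 via (11.23,19.265): [(0, 45.5969) (0, 21.557) (14.5926, 18.5787) (39, 17.5895) (39, 27.6957)]  |A|=694.9794
5. ⊥bis P0·P4 via (22.975,43.395): [(0, 45.5969) (0, 21.557) (14.5926, 18.5787) (39, 17.5895) (39, 27.6957)]  |A|=694.9794
6. ⊥bis P0·P5 via (10.23,34.405): [(14.9793, 38.7214) (0, 25.1075) (0, 21.557) (14.5926, 18.5787) (39, 17.5895) (39, 27.6957)]  |A|=541.521
7. ⊥bis P0·P6 via (22.52,22.83): [(30.3283, 31.6761) (14.9793, 38.7214) (0, 25.1075) (0, 21.557) (14.5926, 18.5787) (18.6233, 18.4153)]  |A|=357.7627
8. canonical 6-gon: [(30.3283, 31.6761) (14.9793, 38.7214) (0, 25.1075) (0, 21.557) (14.5926, 18.5787) (18.6233, 18.4153)]
9. shoelace: 357.7627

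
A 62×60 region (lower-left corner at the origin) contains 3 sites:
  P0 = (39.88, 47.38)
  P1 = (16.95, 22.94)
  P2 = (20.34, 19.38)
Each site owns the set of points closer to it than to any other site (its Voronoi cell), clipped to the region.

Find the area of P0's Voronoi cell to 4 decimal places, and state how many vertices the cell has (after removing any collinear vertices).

Area of P0's cell: 1575.9683 (4 vertices)

1. box [0,62]×[0,60]: [(0, 0) (62, 0) (62, 60) (0, 60)]
2. ⊥bis P0·P1 via (28.415,35.16): [(62, 3.65) (62, 60) (1.9392, 60)]  |A|=1692.212
3. ⊥bis P0·P2 via (30.11,33.38): [(30.8993, 32.8292) (62, 11.1253) (62, 60) (1.9392, 60)]  |A|=1575.9683
4. canonical 4-gon: [(30.8993, 32.8292) (62, 11.1253) (62, 60) (1.9392, 60)]
5. shoelace: 1575.9683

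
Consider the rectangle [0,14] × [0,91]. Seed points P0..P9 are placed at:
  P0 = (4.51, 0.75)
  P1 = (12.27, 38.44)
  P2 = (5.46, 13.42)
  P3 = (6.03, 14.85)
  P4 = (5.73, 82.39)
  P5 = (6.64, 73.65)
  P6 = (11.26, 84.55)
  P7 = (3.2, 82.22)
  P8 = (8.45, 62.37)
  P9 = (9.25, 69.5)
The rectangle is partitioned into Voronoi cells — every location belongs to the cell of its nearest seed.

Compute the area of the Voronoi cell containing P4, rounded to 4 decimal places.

1. box [0,14]×[0,91]: [(0, 0) (14, 0) (14, 91) (0, 91)]
2. ⊥bis P4·P0 via (5.12,41.57): [(0, 41.6465) (14, 41.4373) (14, 91) (0, 91)]  |A|=692.4133
3. ⊥bis P4·P1 via (9,60.415): [(0, 59.0758) (14, 61.159) (14, 91) (0, 91)]  |A|=432.3566
4. ⊥bis P4·P2 via (5.595,47.905): [(0, 59.0758) (14, 61.159) (14, 91) (0, 91)]  |A|=432.3566
5. ⊥bis P4·P3 via (5.88,48.62): [(0, 59.0758) (14, 61.159) (14, 91) (0, 91)]  |A|=432.3566
6. ⊥bis P4·P5 via (6.185,78.02): [(0, 77.376) (14, 78.8337) (14, 91) (0, 91)]  |A|=180.532
7. ⊥bis P4·P6 via (8.495,83.47): [(0, 77.376) (10.4503, 78.4641) (5.5538, 91) (0, 91)]  |A|=105.9982
8. ⊥bis P4·P7 via (4.465,82.305): [(4.7629, 77.8719) (10.4503, 78.4641) (5.5538, 91) (3.8808, 91)]  |A|=48.0802
9. ⊥bis P4·P8 via (7.09,72.38): [(4.7629, 77.8719) (10.4503, 78.4641) (5.5538, 91) (3.8808, 91)]  |A|=48.0802
10. ⊥bis P4·P9 via (7.49,75.945): [(4.7629, 77.8719) (10.4503, 78.4641) (5.5538, 91) (3.8808, 91)]  |A|=48.0802
11. canonical 4-gon: [(4.7629, 77.8719) (10.4503, 78.4641) (5.5538, 91) (3.8808, 91)]
12. shoelace: 48.0802

Area of P4's cell: 48.0802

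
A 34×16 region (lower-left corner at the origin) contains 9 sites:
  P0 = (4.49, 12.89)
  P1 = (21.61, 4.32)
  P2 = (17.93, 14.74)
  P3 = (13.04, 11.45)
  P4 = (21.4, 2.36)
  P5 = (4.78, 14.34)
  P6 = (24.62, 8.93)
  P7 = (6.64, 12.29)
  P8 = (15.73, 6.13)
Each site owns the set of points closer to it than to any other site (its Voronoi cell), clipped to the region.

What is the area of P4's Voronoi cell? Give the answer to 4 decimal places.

Area of P4's cell: 45.5705

1. box [0,34]×[0,16]: [(0, 0) (34, 0) (34, 16) (0, 16)]
2. ⊥bis P4·P0 via (12.945,7.625): [(8.1968, 0) (34, 0) (34, 16) (18.1602, 16)]  |A|=333.1437
3. ⊥bis P4·P1 via (21.505,3.34): [(10.979, 4.4678) (8.1968, 0) (34, 0) (34, 2.0013)]  |A|=80.6769
4. ⊥bis P4·P2 via (19.665,8.55): [(10.979, 4.4678) (8.1968, 0) (34, 0) (34, 2.0013)]  |A|=80.6769
5. ⊥bis P4·P3 via (17.22,6.905): [(14.1953, 4.1232) (9.7121, 0) (34, 0) (34, 2.0013)]  |A|=69.889
6. ⊥bis P4·P5 via (13.09,8.35): [(14.1953, 4.1232) (9.7121, 0) (34, 0) (34, 2.0013)]  |A|=69.889
7. ⊥bis P4·P6 via (23.01,5.645): [(29.4499, 2.4888) (14.1953, 4.1232) (9.7121, 0) (34, 0) (34, 0.2587)]  |A|=65.9246
8. ⊥bis P4·P7 via (14.02,7.325): [(29.4499, 2.4888) (14.1953, 4.1232) (9.7121, 0) (34, 0) (34, 0.2587)]  |A|=65.9246
9. ⊥bis P4·P8 via (18.565,4.245): [(29.4499, 2.4888) (18.1988, 3.6942) (15.7425, 0) (34, 0) (34, 0.2587)]  |A|=45.5705
10. canonical 5-gon: [(29.4499, 2.4888) (18.1988, 3.6942) (15.7425, 0) (34, 0) (34, 0.2587)]
11. shoelace: 45.5705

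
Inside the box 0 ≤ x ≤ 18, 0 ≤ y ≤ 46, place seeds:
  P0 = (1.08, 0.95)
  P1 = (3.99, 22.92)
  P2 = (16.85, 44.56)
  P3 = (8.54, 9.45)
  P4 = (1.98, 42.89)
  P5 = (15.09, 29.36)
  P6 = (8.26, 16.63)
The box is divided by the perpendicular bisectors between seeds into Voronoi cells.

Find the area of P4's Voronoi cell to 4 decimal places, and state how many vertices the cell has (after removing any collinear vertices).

1. box [0,18]×[0,46]: [(0, 0) (18, 0) (18, 46) (0, 46)]
2. ⊥bis P4·P0 via (1.53,21.92): [(0, 21.9528) (18, 21.5666) (18, 46) (0, 46)]  |A|=436.3254
3. ⊥bis P4·P1 via (2.985,32.905): [(0, 32.6046) (18, 34.4163) (18, 46) (0, 46)]  |A|=224.8125
4. ⊥bis P4·P2 via (9.415,43.725): [(0, 32.6046) (10.5447, 33.6659) (9.1595, 46) (0, 46)]  |A|=127.1126
5. ⊥bis P4·P3 via (5.26,26.17): [(0, 32.6046) (10.5447, 33.6659) (9.1595, 46) (0, 46)]  |A|=127.1126
6. ⊥bis P4·P5 via (8.535,36.125): [(0, 32.6046) (5.47, 33.1551) (10.0984, 37.6399) (9.1595, 46) (0, 46)]  |A|=116.9152
7. ⊥bis P4·P6 via (5.12,29.76): [(0, 32.6046) (5.47, 33.1551) (10.0984, 37.6399) (9.1595, 46) (0, 46)]  |A|=116.9152
8. canonical 5-gon: [(0, 32.6046) (5.47, 33.1551) (10.0984, 37.6399) (9.1595, 46) (0, 46)]
9. shoelace: 116.9152

Area of P4's cell: 116.9152 (5 vertices)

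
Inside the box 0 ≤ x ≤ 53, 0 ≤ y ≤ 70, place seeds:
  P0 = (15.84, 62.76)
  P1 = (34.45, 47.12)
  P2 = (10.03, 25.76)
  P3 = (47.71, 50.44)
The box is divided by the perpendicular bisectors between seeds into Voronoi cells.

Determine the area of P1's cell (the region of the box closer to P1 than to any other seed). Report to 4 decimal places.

Area of P1's cell: 886.4326

1. box [0,53]×[0,70]: [(0, 0) (53, 0) (53, 70) (0, 70)]
2. ⊥bis P1·P0 via (25.145,54.94): [(0, 25.02) (0, 0) (53, 0) (53, 70) (37.8016, 70)]  |A|=2859.8436
3. ⊥bis P1·P2 via (22.24,36.44): [(15.7924, 43.8113) (53, 1.2734) (53, 70) (37.8016, 70)]  |A|=1477.5915
4. ⊥bis P1·P3 via (41.08,48.78): [(36.234, 68.1348) (15.7924, 43.8113) (52.9644, 1.3141)]  |A|=886.4326
5. canonical 3-gon: [(36.234, 68.1348) (15.7924, 43.8113) (52.9644, 1.3141)]
6. shoelace: 886.4326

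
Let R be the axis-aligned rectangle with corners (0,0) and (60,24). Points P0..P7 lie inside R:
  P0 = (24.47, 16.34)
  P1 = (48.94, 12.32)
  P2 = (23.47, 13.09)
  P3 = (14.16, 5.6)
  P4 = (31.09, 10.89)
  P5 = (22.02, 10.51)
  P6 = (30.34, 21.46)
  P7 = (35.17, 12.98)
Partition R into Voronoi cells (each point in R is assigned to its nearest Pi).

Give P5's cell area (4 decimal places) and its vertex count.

1. box [0,60]×[0,24]: [(0, 0) (60, 0) (60, 24) (0, 24)]
2. ⊥bis P5·P0 via (23.245,13.425): [(0, 23.1935) (0, 0) (55.191, 0)]  |A|=640.036
3. ⊥bis P5·P1 via (35.48,11.415): [(35.6967, 8.1923) (0, 23.1935) (0, 0) (36.2475, 0)]  |A|=562.4404
4. ⊥bis P5·P2 via (22.745,11.8): [(35.9532, 4.3768) (9.8011, 19.0746) (0, 23.1935) (0, 0) (36.2475, 0)]  |A|=514.4337
5. ⊥bis P5·P3 via (18.09,8.055): [(35.9532, 4.3768) (11.9664, 17.8577) (23.1218, 0) (36.2475, 0)]  |A|=167.7064
6. ⊥bis P5·P4 via (26.555,10.7): [(26.5997, 9.6336) (11.9664, 17.8577) (23.1218, 0) (27.0033, 0)]  |A|=103.4831
7. ⊥bis P5·P6 via (26.18,15.985): [(26.5997, 9.6336) (11.9664, 17.8577) (23.1218, 0) (27.0033, 0)]  |A|=103.4831
8. ⊥bis P5·P7 via (28.595,11.745): [(26.5997, 9.6336) (11.9664, 17.8577) (23.1218, 0) (27.0033, 0)]  |A|=103.4831
9. canonical 4-gon: [(26.5997, 9.6336) (11.9664, 17.8577) (23.1218, 0) (27.0033, 0)]
10. shoelace: 103.4831

Area of P5's cell: 103.4831 (4 vertices)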